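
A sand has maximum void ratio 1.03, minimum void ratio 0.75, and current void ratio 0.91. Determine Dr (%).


Using Dr = (e_max - e) / (e_max - e_min) * 100
e_max - e = 1.03 - 0.91 = 0.12
e_max - e_min = 1.03 - 0.75 = 0.28
Dr = 0.12 / 0.28 * 100
Dr = 42.86 %


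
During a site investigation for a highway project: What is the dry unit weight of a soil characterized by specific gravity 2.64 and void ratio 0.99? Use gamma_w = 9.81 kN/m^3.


Result: 13.014 kN/m^3

Derivation:
Using gamma_d = Gs * gamma_w / (1 + e)
gamma_d = 2.64 * 9.81 / (1 + 0.99)
gamma_d = 2.64 * 9.81 / 1.99
gamma_d = 13.014 kN/m^3


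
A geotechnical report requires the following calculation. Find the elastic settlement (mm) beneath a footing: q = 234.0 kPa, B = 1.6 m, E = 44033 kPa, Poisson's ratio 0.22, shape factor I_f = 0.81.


Result: 6.554 mm

Derivation:
Using Se = q * B * (1 - nu^2) * I_f / E
1 - nu^2 = 1 - 0.22^2 = 0.9516
Se = 234.0 * 1.6 * 0.9516 * 0.81 / 44033
Se = 0.006554 m
Convert to mm: Se = 0.006554 * 1000 = 6.554 mm


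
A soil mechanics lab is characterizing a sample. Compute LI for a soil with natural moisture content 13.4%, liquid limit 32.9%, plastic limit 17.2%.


Result: -0.242

Derivation:
First compute the plasticity index:
PI = LL - PL = 32.9 - 17.2 = 15.7
Then compute the liquidity index:
LI = (w - PL) / PI
LI = (13.4 - 17.2) / 15.7
LI = -0.242


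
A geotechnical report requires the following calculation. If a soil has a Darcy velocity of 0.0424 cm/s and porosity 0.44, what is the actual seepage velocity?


Using v_s = v_d / n
v_s = 0.0424 / 0.44
v_s = 0.09636 cm/s


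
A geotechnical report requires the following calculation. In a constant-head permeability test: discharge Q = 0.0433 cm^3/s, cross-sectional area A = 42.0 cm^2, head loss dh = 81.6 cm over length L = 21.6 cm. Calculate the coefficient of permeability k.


Result: 0.000273 cm/s

Derivation:
Compute hydraulic gradient:
i = dh / L = 81.6 / 21.6 = 3.77778
Then apply Darcy's law:
k = Q / (A * i)
k = 0.0433 / (42.0 * 3.77778)
k = 0.0433 / 158.667
k = 0.000273 cm/s


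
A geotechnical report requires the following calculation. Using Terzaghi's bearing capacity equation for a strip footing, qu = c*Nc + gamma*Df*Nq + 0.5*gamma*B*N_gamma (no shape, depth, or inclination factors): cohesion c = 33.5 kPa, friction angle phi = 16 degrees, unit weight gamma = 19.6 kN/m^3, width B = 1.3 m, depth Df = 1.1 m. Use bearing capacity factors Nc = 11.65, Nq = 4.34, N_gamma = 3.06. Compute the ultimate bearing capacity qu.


Compute qu = c*Nc + gamma*Df*Nq + 0.5*gamma*B*N_gamma
Term 1: 33.5 * 11.65 = 390.275
Term 2: 19.6 * 1.1 * 4.34 = 93.5704
Term 3: 0.5 * 19.6 * 1.3 * 3.06 = 38.9844
qu = 390.275 + 93.5704 + 38.9844
qu = 522.83 kPa


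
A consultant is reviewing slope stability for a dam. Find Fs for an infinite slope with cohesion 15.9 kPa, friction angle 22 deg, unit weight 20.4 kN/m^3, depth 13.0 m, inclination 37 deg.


Using Fs = c / (gamma*H*sin(beta)*cos(beta)) + tan(phi)/tan(beta)
Cohesion contribution = 15.9 / (20.4*13.0*sin(37)*cos(37))
Cohesion contribution = 0.124742
Friction contribution = tan(22)/tan(37) = 0.536161
Fs = 0.124742 + 0.536161
Fs = 0.661


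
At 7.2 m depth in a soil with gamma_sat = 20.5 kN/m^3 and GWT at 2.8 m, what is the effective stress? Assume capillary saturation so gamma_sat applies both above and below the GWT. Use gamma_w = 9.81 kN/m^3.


Result: 104.44 kPa

Derivation:
Total stress = gamma_sat * depth
sigma = 20.5 * 7.2 = 147.6 kPa
Pore water pressure u = gamma_w * (depth - d_wt)
u = 9.81 * (7.2 - 2.8) = 43.164 kPa
Effective stress = sigma - u
sigma' = 147.6 - 43.164 = 104.44 kPa


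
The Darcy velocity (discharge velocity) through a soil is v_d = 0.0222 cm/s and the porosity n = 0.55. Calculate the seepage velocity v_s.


Using v_s = v_d / n
v_s = 0.0222 / 0.55
v_s = 0.04036 cm/s


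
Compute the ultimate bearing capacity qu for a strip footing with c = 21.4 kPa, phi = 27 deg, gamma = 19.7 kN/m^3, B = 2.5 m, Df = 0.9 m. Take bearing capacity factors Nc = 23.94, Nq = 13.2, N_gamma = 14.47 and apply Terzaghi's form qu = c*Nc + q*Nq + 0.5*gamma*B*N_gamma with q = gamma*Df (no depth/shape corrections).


Result: 1102.68 kPa

Derivation:
Compute qu = c*Nc + gamma*Df*Nq + 0.5*gamma*B*N_gamma
Term 1: 21.4 * 23.94 = 512.316
Term 2: 19.7 * 0.9 * 13.2 = 234.036
Term 3: 0.5 * 19.7 * 2.5 * 14.47 = 356.32375
qu = 512.316 + 234.036 + 356.32375
qu = 1102.68 kPa


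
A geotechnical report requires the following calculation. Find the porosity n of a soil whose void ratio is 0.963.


Result: 0.4906

Derivation:
Using the relation n = e / (1 + e)
n = 0.963 / (1 + 0.963)
n = 0.963 / 1.963
n = 0.4906


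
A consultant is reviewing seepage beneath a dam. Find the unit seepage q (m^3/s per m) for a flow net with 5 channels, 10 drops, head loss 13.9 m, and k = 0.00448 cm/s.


Convert k to m/s for unit consistency with H:
k = 0.00448 cm/s = 0.00448 / 100 m/s = 4.48e-05 m/s
Using q = k * H * Nf / Nd
Nf / Nd = 5 / 10 = 0.5
q = 4.48e-05 * 13.9 * 0.5
q = 0.0003114 m^3/s per m


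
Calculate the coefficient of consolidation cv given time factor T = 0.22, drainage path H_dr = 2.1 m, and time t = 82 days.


Using cv = T * H_dr^2 / t
H_dr^2 = 2.1^2 = 4.41
cv = 0.22 * 4.41 / 82
cv = 0.01183 m^2/day


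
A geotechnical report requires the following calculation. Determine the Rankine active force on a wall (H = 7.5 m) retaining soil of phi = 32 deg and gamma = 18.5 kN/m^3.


Result: 159.87 kN/m

Derivation:
Compute active earth pressure coefficient:
Ka = tan^2(45 - phi/2) = tan^2(29.0) = 0.307259
Compute active force:
Pa = 0.5 * Ka * gamma * H^2
Pa = 0.5 * 0.307259 * 18.5 * 7.5^2
Pa = 159.87 kN/m


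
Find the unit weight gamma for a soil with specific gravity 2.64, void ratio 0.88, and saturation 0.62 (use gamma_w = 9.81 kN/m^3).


Using gamma = gamma_w * (Gs + S*e) / (1 + e)
Numerator: Gs + S*e = 2.64 + 0.62*0.88 = 3.1856
Denominator: 1 + e = 1 + 0.88 = 1.88
gamma = 9.81 * 3.1856 / 1.88
gamma = 16.623 kN/m^3


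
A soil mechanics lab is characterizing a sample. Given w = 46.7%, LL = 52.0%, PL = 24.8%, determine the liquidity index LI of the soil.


Result: 0.805

Derivation:
First compute the plasticity index:
PI = LL - PL = 52.0 - 24.8 = 27.2
Then compute the liquidity index:
LI = (w - PL) / PI
LI = (46.7 - 24.8) / 27.2
LI = 0.805


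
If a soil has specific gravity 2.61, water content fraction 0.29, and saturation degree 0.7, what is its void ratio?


Using the relation e = Gs * w / S
e = 2.61 * 0.29 / 0.7
e = 1.0813


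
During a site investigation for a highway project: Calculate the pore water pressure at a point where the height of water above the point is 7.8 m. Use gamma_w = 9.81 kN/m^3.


Result: 76.52 kPa

Derivation:
Using u = gamma_w * h_w
u = 9.81 * 7.8
u = 76.52 kPa


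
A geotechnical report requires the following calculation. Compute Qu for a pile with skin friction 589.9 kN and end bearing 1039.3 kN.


Using Qu = Qf + Qb
Qu = 589.9 + 1039.3
Qu = 1629.2 kN


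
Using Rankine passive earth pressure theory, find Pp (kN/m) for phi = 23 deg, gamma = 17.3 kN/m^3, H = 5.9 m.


Compute passive earth pressure coefficient:
Kp = tan^2(45 + phi/2) = tan^2(56.5) = 2.282623
Compute passive force:
Pp = 0.5 * Kp * gamma * H^2
Pp = 0.5 * 2.282623 * 17.3 * 5.9^2
Pp = 687.31 kN/m


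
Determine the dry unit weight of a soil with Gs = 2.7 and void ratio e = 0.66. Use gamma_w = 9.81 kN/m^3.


Using gamma_d = Gs * gamma_w / (1 + e)
gamma_d = 2.7 * 9.81 / (1 + 0.66)
gamma_d = 2.7 * 9.81 / 1.66
gamma_d = 15.956 kN/m^3


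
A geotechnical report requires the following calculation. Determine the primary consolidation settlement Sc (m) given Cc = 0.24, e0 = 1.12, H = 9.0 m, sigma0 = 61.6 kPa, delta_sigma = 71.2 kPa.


Result: 0.3399 m

Derivation:
Using Sc = Cc * H / (1 + e0) * log10((sigma0 + delta_sigma) / sigma0)
Stress ratio = (61.6 + 71.2) / 61.6 = 2.15584
log10(2.15584) = 0.333617
Cc * H / (1 + e0) = 0.24 * 9.0 / (1 + 1.12) = 1.01887
Sc = 1.01887 * 0.333617
Sc = 0.3399 m


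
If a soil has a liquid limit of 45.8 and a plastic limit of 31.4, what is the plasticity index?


Result: 14.4

Derivation:
Using PI = LL - PL
PI = 45.8 - 31.4
PI = 14.4


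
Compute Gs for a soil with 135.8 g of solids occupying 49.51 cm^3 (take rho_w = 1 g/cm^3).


Result: 2.743

Derivation:
Using Gs = m_s / (V_s * rho_w)
Since rho_w = 1 g/cm^3:
Gs = 135.8 / 49.51
Gs = 2.743


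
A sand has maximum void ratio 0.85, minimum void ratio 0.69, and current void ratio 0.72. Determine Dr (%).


Using Dr = (e_max - e) / (e_max - e_min) * 100
e_max - e = 0.85 - 0.72 = 0.13
e_max - e_min = 0.85 - 0.69 = 0.16
Dr = 0.13 / 0.16 * 100
Dr = 81.25 %


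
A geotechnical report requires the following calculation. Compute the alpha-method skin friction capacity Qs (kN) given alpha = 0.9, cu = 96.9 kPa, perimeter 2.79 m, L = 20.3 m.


Result: 4939.31 kN

Derivation:
Using Qs = alpha * cu * perimeter * L
Qs = 0.9 * 96.9 * 2.79 * 20.3
Qs = 4939.31 kN


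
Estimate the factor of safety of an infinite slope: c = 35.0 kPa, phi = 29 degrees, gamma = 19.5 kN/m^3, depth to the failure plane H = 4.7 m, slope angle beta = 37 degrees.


Using Fs = c / (gamma*H*sin(beta)*cos(beta)) + tan(phi)/tan(beta)
Cohesion contribution = 35.0 / (19.5*4.7*sin(37)*cos(37))
Cohesion contribution = 0.794555
Friction contribution = tan(29)/tan(37) = 0.735593
Fs = 0.794555 + 0.735593
Fs = 1.53


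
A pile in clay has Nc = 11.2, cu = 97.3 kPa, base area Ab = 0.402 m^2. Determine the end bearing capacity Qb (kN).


Using Qb = Nc * cu * Ab
Qb = 11.2 * 97.3 * 0.402
Qb = 438.08 kN


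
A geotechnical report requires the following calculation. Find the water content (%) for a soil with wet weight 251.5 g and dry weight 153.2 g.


Using w = (m_wet - m_dry) / m_dry * 100
m_wet - m_dry = 251.5 - 153.2 = 98.3 g
w = 98.3 / 153.2 * 100
w = 64.16 %


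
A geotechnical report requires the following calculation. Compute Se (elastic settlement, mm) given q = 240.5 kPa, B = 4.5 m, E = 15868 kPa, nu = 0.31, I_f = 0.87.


Using Se = q * B * (1 - nu^2) * I_f / E
1 - nu^2 = 1 - 0.31^2 = 0.9039
Se = 240.5 * 4.5 * 0.9039 * 0.87 / 15868
Se = 0.053635 m
Convert to mm: Se = 0.053635 * 1000 = 53.635 mm


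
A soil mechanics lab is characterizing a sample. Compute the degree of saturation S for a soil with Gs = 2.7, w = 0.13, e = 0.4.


Using S = Gs * w / e
S = 2.7 * 0.13 / 0.4
S = 0.8775


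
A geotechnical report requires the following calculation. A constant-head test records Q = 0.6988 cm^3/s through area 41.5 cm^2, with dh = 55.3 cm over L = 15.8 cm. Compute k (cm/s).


Compute hydraulic gradient:
i = dh / L = 55.3 / 15.8 = 3.5
Then apply Darcy's law:
k = Q / (A * i)
k = 0.6988 / (41.5 * 3.5)
k = 0.6988 / 145.25
k = 0.004811 cm/s


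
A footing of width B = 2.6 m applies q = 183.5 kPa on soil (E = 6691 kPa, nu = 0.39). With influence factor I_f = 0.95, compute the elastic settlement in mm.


Result: 57.436 mm

Derivation:
Using Se = q * B * (1 - nu^2) * I_f / E
1 - nu^2 = 1 - 0.39^2 = 0.8479
Se = 183.5 * 2.6 * 0.8479 * 0.95 / 6691
Se = 0.057436 m
Convert to mm: Se = 0.057436 * 1000 = 57.436 mm


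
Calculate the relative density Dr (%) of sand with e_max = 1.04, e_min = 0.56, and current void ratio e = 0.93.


Using Dr = (e_max - e) / (e_max - e_min) * 100
e_max - e = 1.04 - 0.93 = 0.11
e_max - e_min = 1.04 - 0.56 = 0.48
Dr = 0.11 / 0.48 * 100
Dr = 22.92 %


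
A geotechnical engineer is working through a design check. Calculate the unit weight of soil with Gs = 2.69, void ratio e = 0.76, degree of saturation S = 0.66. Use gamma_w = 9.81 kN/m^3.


Result: 17.79 kN/m^3

Derivation:
Using gamma = gamma_w * (Gs + S*e) / (1 + e)
Numerator: Gs + S*e = 2.69 + 0.66*0.76 = 3.1916
Denominator: 1 + e = 1 + 0.76 = 1.76
gamma = 9.81 * 3.1916 / 1.76
gamma = 17.79 kN/m^3


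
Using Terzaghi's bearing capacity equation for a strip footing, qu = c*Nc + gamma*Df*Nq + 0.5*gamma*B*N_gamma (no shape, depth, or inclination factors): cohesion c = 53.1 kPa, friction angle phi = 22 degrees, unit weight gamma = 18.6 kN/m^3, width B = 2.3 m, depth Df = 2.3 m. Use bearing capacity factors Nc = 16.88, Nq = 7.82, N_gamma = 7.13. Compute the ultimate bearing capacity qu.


Result: 1383.38 kPa

Derivation:
Compute qu = c*Nc + gamma*Df*Nq + 0.5*gamma*B*N_gamma
Term 1: 53.1 * 16.88 = 896.328
Term 2: 18.6 * 2.3 * 7.82 = 334.5396
Term 3: 0.5 * 18.6 * 2.3 * 7.13 = 152.5107
qu = 896.328 + 334.5396 + 152.5107
qu = 1383.38 kPa


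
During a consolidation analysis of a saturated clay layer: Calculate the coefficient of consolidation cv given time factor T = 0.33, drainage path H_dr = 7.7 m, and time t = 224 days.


Result: 0.08735 m^2/day

Derivation:
Using cv = T * H_dr^2 / t
H_dr^2 = 7.7^2 = 59.29
cv = 0.33 * 59.29 / 224
cv = 0.08735 m^2/day


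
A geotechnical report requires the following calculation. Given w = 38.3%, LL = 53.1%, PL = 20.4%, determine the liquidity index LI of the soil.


First compute the plasticity index:
PI = LL - PL = 53.1 - 20.4 = 32.7
Then compute the liquidity index:
LI = (w - PL) / PI
LI = (38.3 - 20.4) / 32.7
LI = 0.547


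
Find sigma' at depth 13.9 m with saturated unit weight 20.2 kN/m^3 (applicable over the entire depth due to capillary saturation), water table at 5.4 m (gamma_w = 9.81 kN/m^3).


Result: 197.4 kPa

Derivation:
Total stress = gamma_sat * depth
sigma = 20.2 * 13.9 = 280.78 kPa
Pore water pressure u = gamma_w * (depth - d_wt)
u = 9.81 * (13.9 - 5.4) = 83.385 kPa
Effective stress = sigma - u
sigma' = 280.78 - 83.385 = 197.4 kPa


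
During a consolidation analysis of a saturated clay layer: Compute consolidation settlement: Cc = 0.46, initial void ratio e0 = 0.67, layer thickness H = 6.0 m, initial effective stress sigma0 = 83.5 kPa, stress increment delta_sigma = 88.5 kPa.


Using Sc = Cc * H / (1 + e0) * log10((sigma0 + delta_sigma) / sigma0)
Stress ratio = (83.5 + 88.5) / 83.5 = 2.05988
log10(2.05988) = 0.313842
Cc * H / (1 + e0) = 0.46 * 6.0 / (1 + 0.67) = 1.65269
Sc = 1.65269 * 0.313842
Sc = 0.5187 m


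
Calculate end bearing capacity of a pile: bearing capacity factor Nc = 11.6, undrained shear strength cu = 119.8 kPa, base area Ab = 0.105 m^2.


Using Qb = Nc * cu * Ab
Qb = 11.6 * 119.8 * 0.105
Qb = 145.92 kN


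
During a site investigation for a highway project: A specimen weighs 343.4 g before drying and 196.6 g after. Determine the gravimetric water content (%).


Using w = (m_wet - m_dry) / m_dry * 100
m_wet - m_dry = 343.4 - 196.6 = 146.8 g
w = 146.8 / 196.6 * 100
w = 74.67 %


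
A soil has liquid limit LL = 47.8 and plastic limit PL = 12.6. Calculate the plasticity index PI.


Using PI = LL - PL
PI = 47.8 - 12.6
PI = 35.2


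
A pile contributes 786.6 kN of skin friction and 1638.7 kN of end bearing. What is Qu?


Using Qu = Qf + Qb
Qu = 786.6 + 1638.7
Qu = 2425.3 kN


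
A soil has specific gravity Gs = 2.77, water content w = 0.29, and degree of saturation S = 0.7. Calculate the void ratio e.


Result: 1.1476

Derivation:
Using the relation e = Gs * w / S
e = 2.77 * 0.29 / 0.7
e = 1.1476


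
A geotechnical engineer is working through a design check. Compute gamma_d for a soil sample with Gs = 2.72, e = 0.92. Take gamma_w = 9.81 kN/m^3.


Result: 13.898 kN/m^3

Derivation:
Using gamma_d = Gs * gamma_w / (1 + e)
gamma_d = 2.72 * 9.81 / (1 + 0.92)
gamma_d = 2.72 * 9.81 / 1.92
gamma_d = 13.898 kN/m^3


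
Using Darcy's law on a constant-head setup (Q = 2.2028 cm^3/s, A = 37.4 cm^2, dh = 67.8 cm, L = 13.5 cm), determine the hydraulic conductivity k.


Compute hydraulic gradient:
i = dh / L = 67.8 / 13.5 = 5.02222
Then apply Darcy's law:
k = Q / (A * i)
k = 2.2028 / (37.4 * 5.02222)
k = 2.2028 / 187.831
k = 0.011728 cm/s


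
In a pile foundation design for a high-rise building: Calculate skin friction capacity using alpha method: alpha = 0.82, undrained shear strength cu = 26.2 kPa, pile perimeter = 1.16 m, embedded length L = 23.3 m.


Using Qs = alpha * cu * perimeter * L
Qs = 0.82 * 26.2 * 1.16 * 23.3
Qs = 580.67 kN


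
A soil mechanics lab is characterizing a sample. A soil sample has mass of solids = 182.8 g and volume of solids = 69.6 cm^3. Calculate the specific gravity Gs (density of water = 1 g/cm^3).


Result: 2.626

Derivation:
Using Gs = m_s / (V_s * rho_w)
Since rho_w = 1 g/cm^3:
Gs = 182.8 / 69.6
Gs = 2.626


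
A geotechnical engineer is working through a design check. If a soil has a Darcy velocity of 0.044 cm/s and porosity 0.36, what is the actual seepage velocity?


Using v_s = v_d / n
v_s = 0.044 / 0.36
v_s = 0.12222 cm/s


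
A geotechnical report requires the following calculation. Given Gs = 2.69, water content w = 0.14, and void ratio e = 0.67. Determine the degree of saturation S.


Result: 0.5621

Derivation:
Using S = Gs * w / e
S = 2.69 * 0.14 / 0.67
S = 0.5621


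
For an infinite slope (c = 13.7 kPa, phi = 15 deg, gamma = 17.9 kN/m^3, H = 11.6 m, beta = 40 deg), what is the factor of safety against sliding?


Using Fs = c / (gamma*H*sin(beta)*cos(beta)) + tan(phi)/tan(beta)
Cohesion contribution = 13.7 / (17.9*11.6*sin(40)*cos(40))
Cohesion contribution = 0.133995
Friction contribution = tan(15)/tan(40) = 0.319329
Fs = 0.133995 + 0.319329
Fs = 0.453


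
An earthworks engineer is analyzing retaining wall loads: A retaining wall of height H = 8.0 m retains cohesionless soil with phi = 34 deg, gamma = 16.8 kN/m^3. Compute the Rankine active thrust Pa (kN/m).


Result: 151.99 kN/m

Derivation:
Compute active earth pressure coefficient:
Ka = tan^2(45 - phi/2) = tan^2(28.0) = 0.282715
Compute active force:
Pa = 0.5 * Ka * gamma * H^2
Pa = 0.5 * 0.282715 * 16.8 * 8.0^2
Pa = 151.99 kN/m


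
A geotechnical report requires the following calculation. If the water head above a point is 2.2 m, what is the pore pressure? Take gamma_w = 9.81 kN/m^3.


Using u = gamma_w * h_w
u = 9.81 * 2.2
u = 21.58 kPa


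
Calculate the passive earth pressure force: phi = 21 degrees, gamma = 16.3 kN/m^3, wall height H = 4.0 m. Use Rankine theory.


Result: 276.06 kN/m

Derivation:
Compute passive earth pressure coefficient:
Kp = tan^2(45 + phi/2) = tan^2(55.5) = 2.117051
Compute passive force:
Pp = 0.5 * Kp * gamma * H^2
Pp = 0.5 * 2.117051 * 16.3 * 4.0^2
Pp = 276.06 kN/m


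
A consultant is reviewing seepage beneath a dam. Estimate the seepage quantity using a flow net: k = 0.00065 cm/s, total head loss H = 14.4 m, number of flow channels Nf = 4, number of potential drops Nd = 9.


Result: 4.16e-05 m^3/s per m

Derivation:
Convert k to m/s for unit consistency with H:
k = 0.00065 cm/s = 0.00065 / 100 m/s = 6.5e-06 m/s
Using q = k * H * Nf / Nd
Nf / Nd = 4 / 9 = 0.4444
q = 6.5e-06 * 14.4 * 0.4444
q = 4.16e-05 m^3/s per m


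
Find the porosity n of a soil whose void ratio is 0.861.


Using the relation n = e / (1 + e)
n = 0.861 / (1 + 0.861)
n = 0.861 / 1.861
n = 0.4627


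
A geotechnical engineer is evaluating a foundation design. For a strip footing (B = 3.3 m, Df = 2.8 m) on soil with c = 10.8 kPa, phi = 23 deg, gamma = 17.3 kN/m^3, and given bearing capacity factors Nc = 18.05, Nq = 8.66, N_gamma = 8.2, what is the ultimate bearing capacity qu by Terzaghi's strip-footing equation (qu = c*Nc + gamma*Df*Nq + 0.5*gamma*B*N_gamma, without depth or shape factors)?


Result: 848.5 kPa

Derivation:
Compute qu = c*Nc + gamma*Df*Nq + 0.5*gamma*B*N_gamma
Term 1: 10.8 * 18.05 = 194.94
Term 2: 17.3 * 2.8 * 8.66 = 419.4904
Term 3: 0.5 * 17.3 * 3.3 * 8.2 = 234.069
qu = 194.94 + 419.4904 + 234.069
qu = 848.5 kPa


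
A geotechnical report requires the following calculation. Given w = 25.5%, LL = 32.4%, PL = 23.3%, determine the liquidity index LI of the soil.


First compute the plasticity index:
PI = LL - PL = 32.4 - 23.3 = 9.1
Then compute the liquidity index:
LI = (w - PL) / PI
LI = (25.5 - 23.3) / 9.1
LI = 0.242


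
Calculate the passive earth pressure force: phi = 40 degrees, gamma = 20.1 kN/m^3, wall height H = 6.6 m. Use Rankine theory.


Compute passive earth pressure coefficient:
Kp = tan^2(45 + phi/2) = tan^2(65.0) = 4.59891
Compute passive force:
Pp = 0.5 * Kp * gamma * H^2
Pp = 0.5 * 4.59891 * 20.1 * 6.6^2
Pp = 2013.3 kN/m


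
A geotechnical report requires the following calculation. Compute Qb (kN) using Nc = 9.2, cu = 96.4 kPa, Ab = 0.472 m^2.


Using Qb = Nc * cu * Ab
Qb = 9.2 * 96.4 * 0.472
Qb = 418.61 kN


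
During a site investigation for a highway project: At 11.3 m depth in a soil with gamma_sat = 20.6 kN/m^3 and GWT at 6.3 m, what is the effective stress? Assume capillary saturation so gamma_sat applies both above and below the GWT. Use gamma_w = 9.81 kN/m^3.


Total stress = gamma_sat * depth
sigma = 20.6 * 11.3 = 232.78 kPa
Pore water pressure u = gamma_w * (depth - d_wt)
u = 9.81 * (11.3 - 6.3) = 49.05 kPa
Effective stress = sigma - u
sigma' = 232.78 - 49.05 = 183.73 kPa


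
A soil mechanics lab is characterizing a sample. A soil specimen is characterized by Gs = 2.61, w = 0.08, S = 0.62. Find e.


Using the relation e = Gs * w / S
e = 2.61 * 0.08 / 0.62
e = 0.3368


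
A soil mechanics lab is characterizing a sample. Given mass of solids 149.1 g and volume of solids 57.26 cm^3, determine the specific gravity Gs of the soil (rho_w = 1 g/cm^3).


Result: 2.604

Derivation:
Using Gs = m_s / (V_s * rho_w)
Since rho_w = 1 g/cm^3:
Gs = 149.1 / 57.26
Gs = 2.604


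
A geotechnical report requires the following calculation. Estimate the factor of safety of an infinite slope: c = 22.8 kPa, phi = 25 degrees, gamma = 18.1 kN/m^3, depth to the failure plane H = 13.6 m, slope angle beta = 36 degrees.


Using Fs = c / (gamma*H*sin(beta)*cos(beta)) + tan(phi)/tan(beta)
Cohesion contribution = 22.8 / (18.1*13.6*sin(36)*cos(36))
Cohesion contribution = 0.194779
Friction contribution = tan(25)/tan(36) = 0.641817
Fs = 0.194779 + 0.641817
Fs = 0.837


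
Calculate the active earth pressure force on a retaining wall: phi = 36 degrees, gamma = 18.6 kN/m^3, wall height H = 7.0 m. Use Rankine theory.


Result: 118.31 kN/m

Derivation:
Compute active earth pressure coefficient:
Ka = tan^2(45 - phi/2) = tan^2(27.0) = 0.259616
Compute active force:
Pa = 0.5 * Ka * gamma * H^2
Pa = 0.5 * 0.259616 * 18.6 * 7.0^2
Pa = 118.31 kN/m


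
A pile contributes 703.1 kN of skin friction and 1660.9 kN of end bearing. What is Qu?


Result: 2364.0 kN

Derivation:
Using Qu = Qf + Qb
Qu = 703.1 + 1660.9
Qu = 2364.0 kN


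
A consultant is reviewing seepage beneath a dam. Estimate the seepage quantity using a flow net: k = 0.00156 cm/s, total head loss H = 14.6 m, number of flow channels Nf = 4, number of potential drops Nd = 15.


Result: 6.074e-05 m^3/s per m

Derivation:
Convert k to m/s for unit consistency with H:
k = 0.00156 cm/s = 0.00156 / 100 m/s = 1.56e-05 m/s
Using q = k * H * Nf / Nd
Nf / Nd = 4 / 15 = 0.2667
q = 1.56e-05 * 14.6 * 0.2667
q = 6.074e-05 m^3/s per m


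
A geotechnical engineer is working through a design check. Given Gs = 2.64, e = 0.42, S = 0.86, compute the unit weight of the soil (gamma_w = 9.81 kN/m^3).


Result: 20.734 kN/m^3

Derivation:
Using gamma = gamma_w * (Gs + S*e) / (1 + e)
Numerator: Gs + S*e = 2.64 + 0.86*0.42 = 3.0012
Denominator: 1 + e = 1 + 0.42 = 1.42
gamma = 9.81 * 3.0012 / 1.42
gamma = 20.734 kN/m^3


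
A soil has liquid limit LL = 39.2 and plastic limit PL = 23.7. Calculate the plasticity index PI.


Using PI = LL - PL
PI = 39.2 - 23.7
PI = 15.5


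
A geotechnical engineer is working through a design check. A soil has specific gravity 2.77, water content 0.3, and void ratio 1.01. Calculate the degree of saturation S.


Using S = Gs * w / e
S = 2.77 * 0.3 / 1.01
S = 0.8228


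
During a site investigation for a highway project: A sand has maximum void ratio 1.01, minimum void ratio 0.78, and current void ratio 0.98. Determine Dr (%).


Using Dr = (e_max - e) / (e_max - e_min) * 100
e_max - e = 1.01 - 0.98 = 0.03
e_max - e_min = 1.01 - 0.78 = 0.23
Dr = 0.03 / 0.23 * 100
Dr = 13.04 %


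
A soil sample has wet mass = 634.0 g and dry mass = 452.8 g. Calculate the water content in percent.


Using w = (m_wet - m_dry) / m_dry * 100
m_wet - m_dry = 634.0 - 452.8 = 181.2 g
w = 181.2 / 452.8 * 100
w = 40.02 %


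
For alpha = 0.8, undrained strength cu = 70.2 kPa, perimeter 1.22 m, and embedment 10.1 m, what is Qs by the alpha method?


Result: 692.0 kN

Derivation:
Using Qs = alpha * cu * perimeter * L
Qs = 0.8 * 70.2 * 1.22 * 10.1
Qs = 692.0 kN


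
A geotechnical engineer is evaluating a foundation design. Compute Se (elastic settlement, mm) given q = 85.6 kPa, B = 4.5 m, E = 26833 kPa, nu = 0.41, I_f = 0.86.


Using Se = q * B * (1 - nu^2) * I_f / E
1 - nu^2 = 1 - 0.41^2 = 0.8319
Se = 85.6 * 4.5 * 0.8319 * 0.86 / 26833
Se = 0.010270 m
Convert to mm: Se = 0.010270 * 1000 = 10.27 mm


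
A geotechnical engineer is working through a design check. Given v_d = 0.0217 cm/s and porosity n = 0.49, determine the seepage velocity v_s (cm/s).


Result: 0.04429 cm/s

Derivation:
Using v_s = v_d / n
v_s = 0.0217 / 0.49
v_s = 0.04429 cm/s


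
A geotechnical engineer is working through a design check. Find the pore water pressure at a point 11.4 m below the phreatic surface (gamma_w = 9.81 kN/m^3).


Using u = gamma_w * h_w
u = 9.81 * 11.4
u = 111.83 kPa


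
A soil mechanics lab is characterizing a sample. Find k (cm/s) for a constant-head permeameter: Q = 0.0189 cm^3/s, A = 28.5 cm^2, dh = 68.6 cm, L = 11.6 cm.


Compute hydraulic gradient:
i = dh / L = 68.6 / 11.6 = 5.91379
Then apply Darcy's law:
k = Q / (A * i)
k = 0.0189 / (28.5 * 5.91379)
k = 0.0189 / 168.543
k = 0.000112 cm/s


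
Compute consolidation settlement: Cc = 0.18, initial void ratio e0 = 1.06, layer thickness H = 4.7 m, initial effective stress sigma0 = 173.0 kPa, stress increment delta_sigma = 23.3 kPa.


Result: 0.0225 m

Derivation:
Using Sc = Cc * H / (1 + e0) * log10((sigma0 + delta_sigma) / sigma0)
Stress ratio = (173.0 + 23.3) / 173.0 = 1.13468
log10(1.13468) = 0.0548742
Cc * H / (1 + e0) = 0.18 * 4.7 / (1 + 1.06) = 0.41068
Sc = 0.41068 * 0.0548742
Sc = 0.0225 m


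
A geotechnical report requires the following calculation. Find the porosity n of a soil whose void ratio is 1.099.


Result: 0.5236

Derivation:
Using the relation n = e / (1 + e)
n = 1.099 / (1 + 1.099)
n = 1.099 / 2.099
n = 0.5236


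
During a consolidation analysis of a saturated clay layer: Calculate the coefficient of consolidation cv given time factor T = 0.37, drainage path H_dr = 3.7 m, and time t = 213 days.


Using cv = T * H_dr^2 / t
H_dr^2 = 3.7^2 = 13.69
cv = 0.37 * 13.69 / 213
cv = 0.02378 m^2/day


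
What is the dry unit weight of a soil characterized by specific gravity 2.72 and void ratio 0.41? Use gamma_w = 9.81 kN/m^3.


Using gamma_d = Gs * gamma_w / (1 + e)
gamma_d = 2.72 * 9.81 / (1 + 0.41)
gamma_d = 2.72 * 9.81 / 1.41
gamma_d = 18.924 kN/m^3


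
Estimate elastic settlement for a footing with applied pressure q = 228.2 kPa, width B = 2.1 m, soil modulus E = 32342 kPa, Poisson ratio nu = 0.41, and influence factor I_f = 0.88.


Result: 10.847 mm

Derivation:
Using Se = q * B * (1 - nu^2) * I_f / E
1 - nu^2 = 1 - 0.41^2 = 0.8319
Se = 228.2 * 2.1 * 0.8319 * 0.88 / 32342
Se = 0.010847 m
Convert to mm: Se = 0.010847 * 1000 = 10.847 mm


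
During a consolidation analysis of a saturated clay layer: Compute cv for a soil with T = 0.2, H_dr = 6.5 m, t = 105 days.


Using cv = T * H_dr^2 / t
H_dr^2 = 6.5^2 = 42.25
cv = 0.2 * 42.25 / 105
cv = 0.08048 m^2/day


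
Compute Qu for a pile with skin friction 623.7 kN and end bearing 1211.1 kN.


Using Qu = Qf + Qb
Qu = 623.7 + 1211.1
Qu = 1834.8 kN


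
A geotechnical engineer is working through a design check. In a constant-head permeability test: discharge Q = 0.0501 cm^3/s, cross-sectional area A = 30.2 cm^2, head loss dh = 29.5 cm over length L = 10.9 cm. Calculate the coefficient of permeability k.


Compute hydraulic gradient:
i = dh / L = 29.5 / 10.9 = 2.70642
Then apply Darcy's law:
k = Q / (A * i)
k = 0.0501 / (30.2 * 2.70642)
k = 0.0501 / 81.7339
k = 0.000613 cm/s


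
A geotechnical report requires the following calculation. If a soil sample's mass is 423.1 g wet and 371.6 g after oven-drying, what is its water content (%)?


Result: 13.86 %

Derivation:
Using w = (m_wet - m_dry) / m_dry * 100
m_wet - m_dry = 423.1 - 371.6 = 51.5 g
w = 51.5 / 371.6 * 100
w = 13.86 %


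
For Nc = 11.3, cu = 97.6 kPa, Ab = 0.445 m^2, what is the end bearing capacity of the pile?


Result: 490.78 kN

Derivation:
Using Qb = Nc * cu * Ab
Qb = 11.3 * 97.6 * 0.445
Qb = 490.78 kN


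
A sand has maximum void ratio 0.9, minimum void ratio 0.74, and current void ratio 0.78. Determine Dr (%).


Using Dr = (e_max - e) / (e_max - e_min) * 100
e_max - e = 0.9 - 0.78 = 0.12
e_max - e_min = 0.9 - 0.74 = 0.16
Dr = 0.12 / 0.16 * 100
Dr = 75.0 %


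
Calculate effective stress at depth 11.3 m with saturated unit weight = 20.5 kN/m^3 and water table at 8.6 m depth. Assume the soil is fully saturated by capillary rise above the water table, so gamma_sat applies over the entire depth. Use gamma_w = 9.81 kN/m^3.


Result: 205.16 kPa

Derivation:
Total stress = gamma_sat * depth
sigma = 20.5 * 11.3 = 231.65 kPa
Pore water pressure u = gamma_w * (depth - d_wt)
u = 9.81 * (11.3 - 8.6) = 26.487 kPa
Effective stress = sigma - u
sigma' = 231.65 - 26.487 = 205.16 kPa


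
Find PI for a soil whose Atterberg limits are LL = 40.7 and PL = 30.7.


Using PI = LL - PL
PI = 40.7 - 30.7
PI = 10.0


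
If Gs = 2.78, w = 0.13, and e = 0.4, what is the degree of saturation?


Result: 0.9035

Derivation:
Using S = Gs * w / e
S = 2.78 * 0.13 / 0.4
S = 0.9035


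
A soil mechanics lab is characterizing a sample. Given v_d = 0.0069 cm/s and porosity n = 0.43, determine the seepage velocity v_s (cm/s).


Result: 0.01605 cm/s

Derivation:
Using v_s = v_d / n
v_s = 0.0069 / 0.43
v_s = 0.01605 cm/s


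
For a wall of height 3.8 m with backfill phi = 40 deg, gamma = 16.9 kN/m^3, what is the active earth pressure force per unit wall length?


Compute active earth pressure coefficient:
Ka = tan^2(45 - phi/2) = tan^2(25.0) = 0.217443
Compute active force:
Pa = 0.5 * Ka * gamma * H^2
Pa = 0.5 * 0.217443 * 16.9 * 3.8^2
Pa = 26.53 kN/m


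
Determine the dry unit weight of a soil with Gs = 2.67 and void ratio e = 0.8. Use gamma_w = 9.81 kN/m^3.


Using gamma_d = Gs * gamma_w / (1 + e)
gamma_d = 2.67 * 9.81 / (1 + 0.8)
gamma_d = 2.67 * 9.81 / 1.8
gamma_d = 14.552 kN/m^3


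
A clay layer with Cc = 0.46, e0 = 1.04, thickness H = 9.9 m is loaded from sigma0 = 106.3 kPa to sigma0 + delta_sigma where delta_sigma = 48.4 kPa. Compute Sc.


Using Sc = Cc * H / (1 + e0) * log10((sigma0 + delta_sigma) / sigma0)
Stress ratio = (106.3 + 48.4) / 106.3 = 1.45532
log10(1.45532) = 0.162957
Cc * H / (1 + e0) = 0.46 * 9.9 / (1 + 1.04) = 2.23235
Sc = 2.23235 * 0.162957
Sc = 0.3638 m


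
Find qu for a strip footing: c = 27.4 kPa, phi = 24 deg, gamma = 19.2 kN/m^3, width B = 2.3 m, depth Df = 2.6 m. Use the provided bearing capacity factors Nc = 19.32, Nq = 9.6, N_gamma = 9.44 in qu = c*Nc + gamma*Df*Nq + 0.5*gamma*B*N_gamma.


Compute qu = c*Nc + gamma*Df*Nq + 0.5*gamma*B*N_gamma
Term 1: 27.4 * 19.32 = 529.368
Term 2: 19.2 * 2.6 * 9.6 = 479.232
Term 3: 0.5 * 19.2 * 2.3 * 9.44 = 208.4352
qu = 529.368 + 479.232 + 208.4352
qu = 1217.04 kPa


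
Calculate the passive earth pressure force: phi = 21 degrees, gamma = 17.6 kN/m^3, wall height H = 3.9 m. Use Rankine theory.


Result: 283.36 kN/m

Derivation:
Compute passive earth pressure coefficient:
Kp = tan^2(45 + phi/2) = tan^2(55.5) = 2.117051
Compute passive force:
Pp = 0.5 * Kp * gamma * H^2
Pp = 0.5 * 2.117051 * 17.6 * 3.9^2
Pp = 283.36 kN/m


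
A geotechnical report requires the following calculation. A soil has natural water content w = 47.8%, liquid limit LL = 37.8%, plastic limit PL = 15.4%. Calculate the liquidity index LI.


First compute the plasticity index:
PI = LL - PL = 37.8 - 15.4 = 22.4
Then compute the liquidity index:
LI = (w - PL) / PI
LI = (47.8 - 15.4) / 22.4
LI = 1.446


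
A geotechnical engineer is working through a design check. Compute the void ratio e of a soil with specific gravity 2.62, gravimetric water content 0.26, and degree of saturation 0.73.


Using the relation e = Gs * w / S
e = 2.62 * 0.26 / 0.73
e = 0.9332


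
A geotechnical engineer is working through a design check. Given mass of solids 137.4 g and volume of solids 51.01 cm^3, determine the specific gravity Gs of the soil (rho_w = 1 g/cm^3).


Result: 2.694

Derivation:
Using Gs = m_s / (V_s * rho_w)
Since rho_w = 1 g/cm^3:
Gs = 137.4 / 51.01
Gs = 2.694


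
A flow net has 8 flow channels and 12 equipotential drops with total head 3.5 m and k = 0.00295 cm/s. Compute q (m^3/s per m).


Result: 6.883e-05 m^3/s per m

Derivation:
Convert k to m/s for unit consistency with H:
k = 0.00295 cm/s = 0.00295 / 100 m/s = 2.95e-05 m/s
Using q = k * H * Nf / Nd
Nf / Nd = 8 / 12 = 0.6667
q = 2.95e-05 * 3.5 * 0.6667
q = 6.883e-05 m^3/s per m


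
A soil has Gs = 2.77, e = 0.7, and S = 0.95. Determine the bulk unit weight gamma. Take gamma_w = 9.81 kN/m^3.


Result: 19.822 kN/m^3

Derivation:
Using gamma = gamma_w * (Gs + S*e) / (1 + e)
Numerator: Gs + S*e = 2.77 + 0.95*0.7 = 3.435
Denominator: 1 + e = 1 + 0.7 = 1.7
gamma = 9.81 * 3.435 / 1.7
gamma = 19.822 kN/m^3


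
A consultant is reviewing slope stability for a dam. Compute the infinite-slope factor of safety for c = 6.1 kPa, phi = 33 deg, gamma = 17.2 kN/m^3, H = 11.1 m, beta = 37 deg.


Using Fs = c / (gamma*H*sin(beta)*cos(beta)) + tan(phi)/tan(beta)
Cohesion contribution = 6.1 / (17.2*11.1*sin(37)*cos(37))
Cohesion contribution = 0.0664763
Friction contribution = tan(33)/tan(37) = 0.861793
Fs = 0.0664763 + 0.861793
Fs = 0.928


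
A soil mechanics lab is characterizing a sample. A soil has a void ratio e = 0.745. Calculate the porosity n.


Result: 0.4269

Derivation:
Using the relation n = e / (1 + e)
n = 0.745 / (1 + 0.745)
n = 0.745 / 1.745
n = 0.4269


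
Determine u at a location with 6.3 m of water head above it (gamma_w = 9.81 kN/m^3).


Using u = gamma_w * h_w
u = 9.81 * 6.3
u = 61.8 kPa


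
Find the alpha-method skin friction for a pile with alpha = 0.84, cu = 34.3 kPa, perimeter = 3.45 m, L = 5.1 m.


Result: 506.95 kN

Derivation:
Using Qs = alpha * cu * perimeter * L
Qs = 0.84 * 34.3 * 3.45 * 5.1
Qs = 506.95 kN


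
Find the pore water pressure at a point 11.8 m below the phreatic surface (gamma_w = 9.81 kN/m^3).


Using u = gamma_w * h_w
u = 9.81 * 11.8
u = 115.76 kPa


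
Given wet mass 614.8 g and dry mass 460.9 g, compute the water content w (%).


Using w = (m_wet - m_dry) / m_dry * 100
m_wet - m_dry = 614.8 - 460.9 = 153.9 g
w = 153.9 / 460.9 * 100
w = 33.39 %


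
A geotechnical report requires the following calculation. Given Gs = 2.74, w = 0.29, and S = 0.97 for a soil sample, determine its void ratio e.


Result: 0.8192

Derivation:
Using the relation e = Gs * w / S
e = 2.74 * 0.29 / 0.97
e = 0.8192


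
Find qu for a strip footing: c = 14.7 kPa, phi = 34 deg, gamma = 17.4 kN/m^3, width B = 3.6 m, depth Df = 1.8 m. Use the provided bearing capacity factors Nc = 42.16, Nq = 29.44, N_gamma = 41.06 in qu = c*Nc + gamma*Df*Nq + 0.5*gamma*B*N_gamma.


Compute qu = c*Nc + gamma*Df*Nq + 0.5*gamma*B*N_gamma
Term 1: 14.7 * 42.16 = 619.752
Term 2: 17.4 * 1.8 * 29.44 = 922.0608
Term 3: 0.5 * 17.4 * 3.6 * 41.06 = 1285.9992
qu = 619.752 + 922.0608 + 1285.9992
qu = 2827.81 kPa


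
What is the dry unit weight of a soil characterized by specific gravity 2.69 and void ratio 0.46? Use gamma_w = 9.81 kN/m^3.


Result: 18.075 kN/m^3

Derivation:
Using gamma_d = Gs * gamma_w / (1 + e)
gamma_d = 2.69 * 9.81 / (1 + 0.46)
gamma_d = 2.69 * 9.81 / 1.46
gamma_d = 18.075 kN/m^3


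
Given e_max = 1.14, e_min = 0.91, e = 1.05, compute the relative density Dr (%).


Using Dr = (e_max - e) / (e_max - e_min) * 100
e_max - e = 1.14 - 1.05 = 0.09
e_max - e_min = 1.14 - 0.91 = 0.23
Dr = 0.09 / 0.23 * 100
Dr = 39.13 %


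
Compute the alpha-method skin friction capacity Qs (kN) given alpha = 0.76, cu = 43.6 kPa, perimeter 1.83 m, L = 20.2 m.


Result: 1224.91 kN

Derivation:
Using Qs = alpha * cu * perimeter * L
Qs = 0.76 * 43.6 * 1.83 * 20.2
Qs = 1224.91 kN


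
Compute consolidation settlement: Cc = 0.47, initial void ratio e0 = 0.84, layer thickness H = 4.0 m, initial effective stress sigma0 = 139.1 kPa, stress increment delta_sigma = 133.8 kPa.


Result: 0.299 m

Derivation:
Using Sc = Cc * H / (1 + e0) * log10((sigma0 + delta_sigma) / sigma0)
Stress ratio = (139.1 + 133.8) / 139.1 = 1.9619
log10(1.9619) = 0.292676
Cc * H / (1 + e0) = 0.47 * 4.0 / (1 + 0.84) = 1.02174
Sc = 1.02174 * 0.292676
Sc = 0.299 m


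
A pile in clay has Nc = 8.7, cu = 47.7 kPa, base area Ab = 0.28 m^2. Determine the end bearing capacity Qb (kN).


Using Qb = Nc * cu * Ab
Qb = 8.7 * 47.7 * 0.28
Qb = 116.2 kN


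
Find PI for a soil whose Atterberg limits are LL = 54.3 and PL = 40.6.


Using PI = LL - PL
PI = 54.3 - 40.6
PI = 13.7


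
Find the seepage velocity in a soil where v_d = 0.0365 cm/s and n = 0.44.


Using v_s = v_d / n
v_s = 0.0365 / 0.44
v_s = 0.08295 cm/s


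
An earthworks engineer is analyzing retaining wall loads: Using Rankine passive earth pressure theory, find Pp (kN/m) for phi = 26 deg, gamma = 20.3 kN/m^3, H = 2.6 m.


Compute passive earth pressure coefficient:
Kp = tan^2(45 + phi/2) = tan^2(58.0) = 2.561071
Compute passive force:
Pp = 0.5 * Kp * gamma * H^2
Pp = 0.5 * 2.561071 * 20.3 * 2.6^2
Pp = 175.73 kN/m


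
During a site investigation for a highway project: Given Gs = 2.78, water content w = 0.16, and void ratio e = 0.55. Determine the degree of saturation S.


Using S = Gs * w / e
S = 2.78 * 0.16 / 0.55
S = 0.8087


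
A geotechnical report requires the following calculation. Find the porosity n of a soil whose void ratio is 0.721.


Using the relation n = e / (1 + e)
n = 0.721 / (1 + 0.721)
n = 0.721 / 1.721
n = 0.4189


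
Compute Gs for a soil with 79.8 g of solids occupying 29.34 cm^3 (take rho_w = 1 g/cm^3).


Result: 2.72

Derivation:
Using Gs = m_s / (V_s * rho_w)
Since rho_w = 1 g/cm^3:
Gs = 79.8 / 29.34
Gs = 2.72


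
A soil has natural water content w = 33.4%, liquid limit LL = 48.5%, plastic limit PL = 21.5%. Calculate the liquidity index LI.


Result: 0.441

Derivation:
First compute the plasticity index:
PI = LL - PL = 48.5 - 21.5 = 27.0
Then compute the liquidity index:
LI = (w - PL) / PI
LI = (33.4 - 21.5) / 27.0
LI = 0.441


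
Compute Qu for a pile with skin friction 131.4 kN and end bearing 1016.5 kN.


Result: 1147.9 kN

Derivation:
Using Qu = Qf + Qb
Qu = 131.4 + 1016.5
Qu = 1147.9 kN


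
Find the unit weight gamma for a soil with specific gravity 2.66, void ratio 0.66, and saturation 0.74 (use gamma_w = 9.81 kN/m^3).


Result: 18.606 kN/m^3

Derivation:
Using gamma = gamma_w * (Gs + S*e) / (1 + e)
Numerator: Gs + S*e = 2.66 + 0.74*0.66 = 3.1484
Denominator: 1 + e = 1 + 0.66 = 1.66
gamma = 9.81 * 3.1484 / 1.66
gamma = 18.606 kN/m^3


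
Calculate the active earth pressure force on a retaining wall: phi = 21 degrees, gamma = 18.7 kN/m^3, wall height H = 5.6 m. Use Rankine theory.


Compute active earth pressure coefficient:
Ka = tan^2(45 - phi/2) = tan^2(34.5) = 0.472355
Compute active force:
Pa = 0.5 * Ka * gamma * H^2
Pa = 0.5 * 0.472355 * 18.7 * 5.6^2
Pa = 138.5 kN/m


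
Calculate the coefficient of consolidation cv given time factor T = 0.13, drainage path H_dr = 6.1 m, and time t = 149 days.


Using cv = T * H_dr^2 / t
H_dr^2 = 6.1^2 = 37.21
cv = 0.13 * 37.21 / 149
cv = 0.03247 m^2/day


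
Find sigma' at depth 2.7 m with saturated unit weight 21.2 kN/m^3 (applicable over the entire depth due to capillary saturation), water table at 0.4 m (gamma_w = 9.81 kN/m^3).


Total stress = gamma_sat * depth
sigma = 21.2 * 2.7 = 57.24 kPa
Pore water pressure u = gamma_w * (depth - d_wt)
u = 9.81 * (2.7 - 0.4) = 22.563 kPa
Effective stress = sigma - u
sigma' = 57.24 - 22.563 = 34.68 kPa
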